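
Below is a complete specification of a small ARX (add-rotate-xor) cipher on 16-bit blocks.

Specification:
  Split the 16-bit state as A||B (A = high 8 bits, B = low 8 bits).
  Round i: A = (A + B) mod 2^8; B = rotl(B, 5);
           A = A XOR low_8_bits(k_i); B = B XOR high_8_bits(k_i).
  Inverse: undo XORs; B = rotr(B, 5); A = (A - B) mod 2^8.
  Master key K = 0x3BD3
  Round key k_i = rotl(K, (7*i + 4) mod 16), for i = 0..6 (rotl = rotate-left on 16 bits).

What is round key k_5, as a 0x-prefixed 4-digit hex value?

K = 0x3BD3
k_0 = rotl(K, (7*0+4) mod 16) = rotl(K, 4) = 0xBD33
k_1 = rotl(K, (7*1+4) mod 16) = rotl(K, 11) = 0x99DE
k_2 = rotl(K, (7*2+4) mod 16) = rotl(K, 2) = 0xEF4C
k_3 = rotl(K, (7*3+4) mod 16) = rotl(K, 9) = 0xA677
k_4 = rotl(K, (7*4+4) mod 16) = rotl(K, 0) = 0x3BD3
k_5 = rotl(K, (7*5+4) mod 16) = rotl(K, 7) = 0xE99D

0xE99D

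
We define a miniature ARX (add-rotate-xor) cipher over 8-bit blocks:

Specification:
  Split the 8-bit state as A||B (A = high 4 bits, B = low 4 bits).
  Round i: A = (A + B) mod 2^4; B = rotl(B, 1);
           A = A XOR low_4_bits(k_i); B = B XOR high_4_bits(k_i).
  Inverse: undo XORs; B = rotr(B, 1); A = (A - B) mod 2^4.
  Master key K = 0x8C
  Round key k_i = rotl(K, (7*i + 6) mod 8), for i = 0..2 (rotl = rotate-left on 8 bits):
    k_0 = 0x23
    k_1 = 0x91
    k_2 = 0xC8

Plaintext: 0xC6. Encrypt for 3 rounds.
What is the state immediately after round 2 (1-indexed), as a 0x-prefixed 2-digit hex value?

s_0 = plaintext = 0xC6
s_1 = Round(s_0, k_0) = 0x1E
s_2 = Round(s_1, k_1) = 0xE4
s_3 = Round(s_2, k_2) = 0xA4

0xE4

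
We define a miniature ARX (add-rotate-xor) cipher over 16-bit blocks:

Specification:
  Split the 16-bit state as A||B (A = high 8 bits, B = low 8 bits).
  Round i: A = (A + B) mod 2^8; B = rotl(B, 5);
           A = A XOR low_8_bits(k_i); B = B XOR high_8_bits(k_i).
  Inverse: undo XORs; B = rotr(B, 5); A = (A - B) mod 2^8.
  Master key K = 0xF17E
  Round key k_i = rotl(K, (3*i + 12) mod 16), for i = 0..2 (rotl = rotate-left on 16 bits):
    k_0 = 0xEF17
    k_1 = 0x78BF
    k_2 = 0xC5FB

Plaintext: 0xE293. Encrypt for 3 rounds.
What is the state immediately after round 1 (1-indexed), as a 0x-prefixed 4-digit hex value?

s_0 = plaintext = 0xE293
s_1 = Round(s_0, k_0) = 0x629D
s_2 = Round(s_1, k_1) = 0x40CB
s_3 = Round(s_2, k_2) = 0xF0BC

0x629D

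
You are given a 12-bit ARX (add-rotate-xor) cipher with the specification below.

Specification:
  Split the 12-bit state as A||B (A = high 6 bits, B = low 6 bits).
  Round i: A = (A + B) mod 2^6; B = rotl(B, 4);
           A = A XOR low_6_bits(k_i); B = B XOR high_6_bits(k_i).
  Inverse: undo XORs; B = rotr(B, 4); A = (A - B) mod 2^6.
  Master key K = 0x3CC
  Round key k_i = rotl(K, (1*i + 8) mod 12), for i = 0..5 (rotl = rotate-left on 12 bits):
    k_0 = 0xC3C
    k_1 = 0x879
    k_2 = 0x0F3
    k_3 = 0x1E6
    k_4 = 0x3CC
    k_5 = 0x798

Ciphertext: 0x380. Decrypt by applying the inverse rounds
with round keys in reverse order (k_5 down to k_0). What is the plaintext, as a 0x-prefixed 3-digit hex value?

s_0 = ciphertext = 0x380
s_1 = InvRound(s_0, k_5) = 0x779
s_2 = InvRound(s_1, k_4) = 0xD9B
s_3 = InvRound(s_2, k_3) = 0x7F1
s_4 = InvRound(s_3, k_2) = 0x84B
s_5 = InvRound(s_4, k_1) = 0xBAA
s_6 = InvRound(s_5, k_0) = 0xA69

0xA69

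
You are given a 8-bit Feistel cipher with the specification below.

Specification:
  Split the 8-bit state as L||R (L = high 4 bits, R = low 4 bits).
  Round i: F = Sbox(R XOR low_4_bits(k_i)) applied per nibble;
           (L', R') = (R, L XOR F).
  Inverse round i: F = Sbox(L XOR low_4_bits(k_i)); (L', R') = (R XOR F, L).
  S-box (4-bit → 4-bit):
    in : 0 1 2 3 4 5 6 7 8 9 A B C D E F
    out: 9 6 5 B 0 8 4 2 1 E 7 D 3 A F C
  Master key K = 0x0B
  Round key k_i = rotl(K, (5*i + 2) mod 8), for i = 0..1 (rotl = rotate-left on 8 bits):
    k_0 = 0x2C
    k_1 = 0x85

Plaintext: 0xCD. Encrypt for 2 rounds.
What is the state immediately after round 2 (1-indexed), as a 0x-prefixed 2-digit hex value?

0xA1

s_0 = plaintext = 0xCD
s_1 = Round(s_0, k_0) = 0xDA
s_2 = Round(s_1, k_1) = 0xA1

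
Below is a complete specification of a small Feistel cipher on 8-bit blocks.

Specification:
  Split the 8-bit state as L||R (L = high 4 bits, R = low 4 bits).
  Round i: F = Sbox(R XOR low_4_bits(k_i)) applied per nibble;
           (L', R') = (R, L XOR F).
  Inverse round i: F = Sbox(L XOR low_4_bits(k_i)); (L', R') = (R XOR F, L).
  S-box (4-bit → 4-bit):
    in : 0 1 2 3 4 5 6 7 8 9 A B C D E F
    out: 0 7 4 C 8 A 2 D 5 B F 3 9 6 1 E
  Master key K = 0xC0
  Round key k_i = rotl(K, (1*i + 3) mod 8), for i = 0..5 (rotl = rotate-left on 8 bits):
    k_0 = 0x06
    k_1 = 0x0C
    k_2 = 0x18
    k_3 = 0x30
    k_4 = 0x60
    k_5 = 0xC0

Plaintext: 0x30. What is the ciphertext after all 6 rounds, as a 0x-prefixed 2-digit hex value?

0x22

s_0 = plaintext = 0x30
s_1 = Round(s_0, k_0) = 0x01
s_2 = Round(s_1, k_1) = 0x16
s_3 = Round(s_2, k_2) = 0x60
s_4 = Round(s_3, k_3) = 0x06
s_5 = Round(s_4, k_4) = 0x62
s_6 = Round(s_5, k_5) = 0x22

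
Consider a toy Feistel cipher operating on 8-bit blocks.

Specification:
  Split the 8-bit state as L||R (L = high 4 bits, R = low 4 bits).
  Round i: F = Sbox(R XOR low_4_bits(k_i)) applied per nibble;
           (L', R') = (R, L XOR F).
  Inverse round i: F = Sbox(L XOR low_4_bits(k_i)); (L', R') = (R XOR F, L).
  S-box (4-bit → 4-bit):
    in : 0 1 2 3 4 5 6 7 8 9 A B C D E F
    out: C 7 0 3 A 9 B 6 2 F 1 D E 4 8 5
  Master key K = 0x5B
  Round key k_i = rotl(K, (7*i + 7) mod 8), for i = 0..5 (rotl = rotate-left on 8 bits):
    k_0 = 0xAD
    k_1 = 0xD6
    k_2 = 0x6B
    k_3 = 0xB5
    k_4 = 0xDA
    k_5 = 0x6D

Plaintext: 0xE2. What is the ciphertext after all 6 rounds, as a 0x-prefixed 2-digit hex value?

0xBC

s_0 = plaintext = 0xE2
s_1 = Round(s_0, k_0) = 0x2B
s_2 = Round(s_1, k_1) = 0xB6
s_3 = Round(s_2, k_2) = 0x6F
s_4 = Round(s_3, k_3) = 0xF7
s_5 = Round(s_4, k_4) = 0x7B
s_6 = Round(s_5, k_5) = 0xBC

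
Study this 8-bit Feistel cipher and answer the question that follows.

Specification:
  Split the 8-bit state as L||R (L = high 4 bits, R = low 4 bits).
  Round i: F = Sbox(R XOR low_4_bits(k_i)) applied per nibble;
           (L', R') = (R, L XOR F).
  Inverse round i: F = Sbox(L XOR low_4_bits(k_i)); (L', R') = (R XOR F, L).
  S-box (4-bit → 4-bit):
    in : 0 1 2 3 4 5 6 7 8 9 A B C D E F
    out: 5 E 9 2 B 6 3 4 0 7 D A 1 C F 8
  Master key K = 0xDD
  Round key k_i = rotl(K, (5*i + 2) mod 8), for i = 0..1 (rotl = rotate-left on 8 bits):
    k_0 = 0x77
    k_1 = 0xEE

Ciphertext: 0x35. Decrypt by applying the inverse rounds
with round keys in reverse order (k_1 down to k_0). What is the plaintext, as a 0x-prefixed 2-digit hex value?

0xC9

s_0 = ciphertext = 0x35
s_1 = InvRound(s_0, k_1) = 0x93
s_2 = InvRound(s_1, k_0) = 0xC9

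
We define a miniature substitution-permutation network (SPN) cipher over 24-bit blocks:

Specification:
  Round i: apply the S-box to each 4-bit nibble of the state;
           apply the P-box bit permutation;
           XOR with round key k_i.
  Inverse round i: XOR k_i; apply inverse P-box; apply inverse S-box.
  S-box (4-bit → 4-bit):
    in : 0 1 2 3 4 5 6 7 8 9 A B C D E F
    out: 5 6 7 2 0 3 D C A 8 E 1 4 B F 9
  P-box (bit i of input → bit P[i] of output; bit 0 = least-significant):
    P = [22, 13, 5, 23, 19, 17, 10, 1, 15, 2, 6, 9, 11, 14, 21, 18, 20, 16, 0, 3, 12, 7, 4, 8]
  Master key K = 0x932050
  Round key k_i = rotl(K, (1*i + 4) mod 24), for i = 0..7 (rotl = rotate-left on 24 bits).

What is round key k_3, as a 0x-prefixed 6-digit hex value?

K = 0x932050
k_0 = rotl(K, (1*0+4) mod 24) = rotl(K, 4) = 0x320509
k_1 = rotl(K, (1*1+4) mod 24) = rotl(K, 5) = 0x640A12
k_2 = rotl(K, (1*2+4) mod 24) = rotl(K, 6) = 0xC81424
k_3 = rotl(K, (1*3+4) mod 24) = rotl(K, 7) = 0x902849

0x902849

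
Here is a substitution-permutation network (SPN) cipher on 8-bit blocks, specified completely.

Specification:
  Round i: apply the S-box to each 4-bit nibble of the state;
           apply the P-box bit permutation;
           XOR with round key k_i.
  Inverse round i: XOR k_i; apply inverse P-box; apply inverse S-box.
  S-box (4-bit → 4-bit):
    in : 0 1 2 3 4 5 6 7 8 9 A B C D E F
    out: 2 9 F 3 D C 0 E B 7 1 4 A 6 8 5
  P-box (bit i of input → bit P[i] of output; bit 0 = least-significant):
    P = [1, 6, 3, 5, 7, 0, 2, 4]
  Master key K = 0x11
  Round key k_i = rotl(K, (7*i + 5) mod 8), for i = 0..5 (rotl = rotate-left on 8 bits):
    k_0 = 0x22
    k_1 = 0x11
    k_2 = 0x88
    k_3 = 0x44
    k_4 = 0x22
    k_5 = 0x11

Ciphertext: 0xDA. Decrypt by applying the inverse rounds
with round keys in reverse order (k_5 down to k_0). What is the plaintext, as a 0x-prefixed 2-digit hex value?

0xFD

s_0 = ciphertext = 0xDA
s_1 = InvRound(s_0, k_5) = 0x39
s_2 = InvRound(s_1, k_4) = 0xCF
s_3 = InvRound(s_2, k_3) = 0x3F
s_4 = InvRound(s_3, k_2) = 0x21
s_5 = InvRound(s_4, k_1) = 0xEE
s_6 = InvRound(s_5, k_0) = 0xFD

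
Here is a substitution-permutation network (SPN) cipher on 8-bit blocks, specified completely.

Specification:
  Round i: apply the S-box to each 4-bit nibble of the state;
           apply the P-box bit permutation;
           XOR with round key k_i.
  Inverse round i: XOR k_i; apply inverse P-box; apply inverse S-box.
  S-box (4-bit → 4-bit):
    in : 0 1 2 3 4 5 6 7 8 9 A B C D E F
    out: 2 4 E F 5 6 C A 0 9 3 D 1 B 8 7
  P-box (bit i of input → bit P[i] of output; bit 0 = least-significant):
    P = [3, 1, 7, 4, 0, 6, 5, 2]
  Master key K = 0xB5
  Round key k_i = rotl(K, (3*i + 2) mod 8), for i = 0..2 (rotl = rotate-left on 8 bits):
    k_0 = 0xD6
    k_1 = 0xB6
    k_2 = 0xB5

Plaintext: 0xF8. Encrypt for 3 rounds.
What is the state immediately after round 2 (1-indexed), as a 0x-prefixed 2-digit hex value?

0x81

s_0 = plaintext = 0xF8
s_1 = Round(s_0, k_0) = 0xB7
s_2 = Round(s_1, k_1) = 0x81
s_3 = Round(s_2, k_2) = 0x35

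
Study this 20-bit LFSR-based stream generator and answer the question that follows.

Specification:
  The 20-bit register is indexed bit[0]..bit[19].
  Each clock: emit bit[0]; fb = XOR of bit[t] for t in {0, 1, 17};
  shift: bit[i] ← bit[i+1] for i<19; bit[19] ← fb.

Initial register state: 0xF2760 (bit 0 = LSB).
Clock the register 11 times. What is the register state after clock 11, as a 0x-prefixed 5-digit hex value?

reg_0 = 0xF2760
clock 1: out=0, reg = 0xF93B0
clock 2: out=0, reg = 0xFC9D8
clock 3: out=0, reg = 0xFE4EC
clock 4: out=0, reg = 0xFF276
clock 5: out=0, reg = 0x7F93B
clock 6: out=1, reg = 0xBFC9D
clock 7: out=1, reg = 0x5FE4E
clock 8: out=0, reg = 0xAFF27
clock 9: out=1, reg = 0xD7F93
clock 10: out=1, reg = 0x6BFC9
clock 11: out=1, reg = 0x35FE4

0x35FE4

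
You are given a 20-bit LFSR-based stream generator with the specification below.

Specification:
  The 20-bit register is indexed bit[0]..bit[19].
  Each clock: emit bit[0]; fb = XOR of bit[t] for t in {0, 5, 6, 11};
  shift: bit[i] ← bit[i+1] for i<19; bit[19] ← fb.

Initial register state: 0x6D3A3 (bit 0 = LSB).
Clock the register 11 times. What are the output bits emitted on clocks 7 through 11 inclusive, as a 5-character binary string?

reg_0 = 0x6D3A3
clock 1: out=1, reg = 0x369D1
clock 2: out=1, reg = 0x9B4E8
clock 3: out=0, reg = 0x4DA74
clock 4: out=0, reg = 0xA6D3A
clock 5: out=0, reg = 0x5369D
clock 6: out=1, reg = 0xA9B4E
clock 7: out=0, reg = 0x54DA7
clock 8: out=1, reg = 0xAA6D3
clock 9: out=1, reg = 0x55369
clock 10: out=1, reg = 0xAA9B4
clock 11: out=0, reg = 0x554DA

01110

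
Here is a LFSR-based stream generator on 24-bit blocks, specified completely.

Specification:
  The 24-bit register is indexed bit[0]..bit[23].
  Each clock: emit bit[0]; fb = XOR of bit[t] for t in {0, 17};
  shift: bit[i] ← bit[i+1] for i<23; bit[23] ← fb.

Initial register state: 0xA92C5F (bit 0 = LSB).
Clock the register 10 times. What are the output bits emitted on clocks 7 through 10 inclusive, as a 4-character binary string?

1000

reg_0 = 0xA92C5F
clock 1: out=1, reg = 0xD4962F
clock 2: out=1, reg = 0xEA4B17
clock 3: out=1, reg = 0x75258B
clock 4: out=1, reg = 0xBA92C5
clock 5: out=1, reg = 0x5D4962
clock 6: out=0, reg = 0x2EA4B1
clock 7: out=1, reg = 0x175258
clock 8: out=0, reg = 0x8BA92C
clock 9: out=0, reg = 0xC5D496
clock 10: out=0, reg = 0x62EA4B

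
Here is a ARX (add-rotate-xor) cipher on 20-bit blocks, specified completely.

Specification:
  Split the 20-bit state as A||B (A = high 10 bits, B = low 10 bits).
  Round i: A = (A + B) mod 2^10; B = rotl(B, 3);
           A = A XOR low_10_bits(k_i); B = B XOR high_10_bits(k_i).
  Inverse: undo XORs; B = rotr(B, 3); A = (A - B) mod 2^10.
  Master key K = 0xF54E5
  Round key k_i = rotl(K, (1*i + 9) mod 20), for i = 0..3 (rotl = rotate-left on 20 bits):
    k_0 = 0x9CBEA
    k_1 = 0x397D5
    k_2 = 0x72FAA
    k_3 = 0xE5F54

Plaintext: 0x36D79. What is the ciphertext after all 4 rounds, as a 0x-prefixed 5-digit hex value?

s_0 = plaintext = 0x36D79
s_1 = Round(s_0, k_0) = 0x6F9B8
s_2 = Round(s_1, k_1) = 0x28D26
s_3 = Round(s_2, k_2) = 0x98CF9
s_4 = Round(s_3, k_3) = 0x0205E

0x0205E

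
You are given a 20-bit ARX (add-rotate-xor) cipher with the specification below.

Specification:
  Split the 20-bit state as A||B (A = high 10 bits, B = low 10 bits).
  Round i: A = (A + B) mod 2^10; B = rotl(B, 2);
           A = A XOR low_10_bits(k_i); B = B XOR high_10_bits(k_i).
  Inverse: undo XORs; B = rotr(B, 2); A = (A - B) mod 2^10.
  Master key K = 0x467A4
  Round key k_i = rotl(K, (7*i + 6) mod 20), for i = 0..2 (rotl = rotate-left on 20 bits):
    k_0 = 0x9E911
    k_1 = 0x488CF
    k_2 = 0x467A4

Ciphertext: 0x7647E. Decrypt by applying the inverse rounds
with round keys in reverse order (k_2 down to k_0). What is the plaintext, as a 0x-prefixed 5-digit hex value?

s_0 = ciphertext = 0x7647E
s_1 = InvRound(s_0, k_2) = 0xC9359
s_2 = InvRound(s_1, k_1) = 0x1379E
s_3 = InvRound(s_2, k_0) = 0x38C79

0x38C79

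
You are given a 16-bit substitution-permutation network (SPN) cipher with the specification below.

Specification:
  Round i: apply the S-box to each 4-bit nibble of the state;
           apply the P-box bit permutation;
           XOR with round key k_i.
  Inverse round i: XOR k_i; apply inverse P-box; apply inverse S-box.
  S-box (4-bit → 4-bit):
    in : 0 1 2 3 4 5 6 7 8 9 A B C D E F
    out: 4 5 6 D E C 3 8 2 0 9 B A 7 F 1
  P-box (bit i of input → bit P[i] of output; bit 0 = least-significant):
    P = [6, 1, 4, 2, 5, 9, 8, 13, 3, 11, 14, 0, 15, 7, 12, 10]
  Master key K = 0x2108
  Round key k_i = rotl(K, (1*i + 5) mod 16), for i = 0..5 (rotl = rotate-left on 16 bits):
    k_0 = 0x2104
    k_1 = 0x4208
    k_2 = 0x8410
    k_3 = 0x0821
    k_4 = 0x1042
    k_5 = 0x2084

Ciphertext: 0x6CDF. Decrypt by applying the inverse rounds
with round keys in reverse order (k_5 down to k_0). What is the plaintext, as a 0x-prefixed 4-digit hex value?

0xC61E

s_0 = ciphertext = 0x6CDF
s_1 = InvRound(s_0, k_5) = 0x7E9D
s_2 = InvRound(s_1, k_4) = 0xCECE
s_3 = InvRound(s_2, k_3) = 0xB36B
s_4 = InvRound(s_3, k_2) = 0x5AED
s_5 = InvRound(s_4, k_1) = 0x2CFA
s_6 = InvRound(s_5, k_0) = 0xC61E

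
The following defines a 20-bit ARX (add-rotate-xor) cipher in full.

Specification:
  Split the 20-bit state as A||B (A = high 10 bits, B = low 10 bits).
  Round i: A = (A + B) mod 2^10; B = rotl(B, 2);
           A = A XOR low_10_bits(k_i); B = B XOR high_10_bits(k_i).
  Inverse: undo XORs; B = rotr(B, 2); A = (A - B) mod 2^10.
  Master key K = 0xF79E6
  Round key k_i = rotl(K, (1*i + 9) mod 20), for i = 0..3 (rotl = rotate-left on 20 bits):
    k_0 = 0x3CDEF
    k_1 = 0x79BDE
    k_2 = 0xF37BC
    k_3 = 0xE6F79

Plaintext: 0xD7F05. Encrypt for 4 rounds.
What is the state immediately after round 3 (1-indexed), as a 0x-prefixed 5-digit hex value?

0x66E17

s_0 = plaintext = 0xD7F05
s_1 = Round(s_0, k_0) = 0xE2CE4
s_2 = Round(s_1, k_1) = 0xEC676
s_3 = Round(s_2, k_2) = 0x66E17
s_4 = Round(s_3, k_3) = 0x32FC5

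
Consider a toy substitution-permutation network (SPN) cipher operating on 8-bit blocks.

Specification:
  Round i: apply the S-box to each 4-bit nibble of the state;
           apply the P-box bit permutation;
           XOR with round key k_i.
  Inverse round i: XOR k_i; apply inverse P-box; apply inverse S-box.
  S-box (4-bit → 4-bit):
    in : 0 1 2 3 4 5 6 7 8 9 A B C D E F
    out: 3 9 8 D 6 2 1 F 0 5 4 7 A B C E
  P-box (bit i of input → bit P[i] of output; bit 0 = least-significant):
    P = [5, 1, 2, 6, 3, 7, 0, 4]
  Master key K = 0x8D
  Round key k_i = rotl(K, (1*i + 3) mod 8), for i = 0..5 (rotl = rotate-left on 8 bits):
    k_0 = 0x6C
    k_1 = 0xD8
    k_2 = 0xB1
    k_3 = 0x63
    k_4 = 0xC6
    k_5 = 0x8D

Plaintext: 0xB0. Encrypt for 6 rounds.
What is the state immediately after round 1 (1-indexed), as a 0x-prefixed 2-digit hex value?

s_0 = plaintext = 0xB0
s_1 = Round(s_0, k_0) = 0xC7
s_2 = Round(s_1, k_1) = 0x2E
s_3 = Round(s_2, k_2) = 0xE5
s_4 = Round(s_3, k_3) = 0x70
s_5 = Round(s_4, k_4) = 0x7D
s_6 = Round(s_5, k_5) = 0x76

0xC7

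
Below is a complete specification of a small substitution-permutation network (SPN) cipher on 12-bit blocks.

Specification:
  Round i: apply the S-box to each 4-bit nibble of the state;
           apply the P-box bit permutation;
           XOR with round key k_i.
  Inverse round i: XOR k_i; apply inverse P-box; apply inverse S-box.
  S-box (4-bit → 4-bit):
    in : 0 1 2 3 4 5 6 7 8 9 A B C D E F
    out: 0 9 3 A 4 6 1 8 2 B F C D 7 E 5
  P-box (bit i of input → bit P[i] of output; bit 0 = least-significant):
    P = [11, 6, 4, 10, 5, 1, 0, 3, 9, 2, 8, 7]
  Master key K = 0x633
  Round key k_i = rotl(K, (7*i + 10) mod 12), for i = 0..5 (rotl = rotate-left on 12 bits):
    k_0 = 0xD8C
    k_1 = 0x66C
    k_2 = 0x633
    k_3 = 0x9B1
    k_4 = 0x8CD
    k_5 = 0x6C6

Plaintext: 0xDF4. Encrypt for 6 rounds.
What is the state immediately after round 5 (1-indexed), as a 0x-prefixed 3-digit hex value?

s_0 = plaintext = 0xDF4
s_1 = Round(s_0, k_0) = 0xEB9
s_2 = Round(s_1, k_1) = 0xBA1
s_3 = Round(s_2, k_2) = 0xB98
s_4 = Round(s_3, k_3) = 0x85B
s_5 = Round(s_4, k_4) = 0xCDA
s_6 = Round(s_5, k_5) = 0x935

0xCDA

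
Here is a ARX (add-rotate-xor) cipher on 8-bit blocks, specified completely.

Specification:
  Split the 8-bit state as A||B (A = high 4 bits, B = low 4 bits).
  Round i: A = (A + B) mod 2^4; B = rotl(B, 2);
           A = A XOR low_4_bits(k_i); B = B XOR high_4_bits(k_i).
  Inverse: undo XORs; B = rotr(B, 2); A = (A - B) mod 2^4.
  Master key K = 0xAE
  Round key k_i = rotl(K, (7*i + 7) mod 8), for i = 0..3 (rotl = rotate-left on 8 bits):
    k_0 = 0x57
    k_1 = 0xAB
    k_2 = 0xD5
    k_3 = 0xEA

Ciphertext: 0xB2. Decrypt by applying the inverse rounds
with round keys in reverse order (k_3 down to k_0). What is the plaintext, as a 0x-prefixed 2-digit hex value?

s_0 = ciphertext = 0xB2
s_1 = InvRound(s_0, k_3) = 0xE3
s_2 = InvRound(s_1, k_2) = 0x0B
s_3 = InvRound(s_2, k_1) = 0x74
s_4 = InvRound(s_3, k_0) = 0xC4

0xC4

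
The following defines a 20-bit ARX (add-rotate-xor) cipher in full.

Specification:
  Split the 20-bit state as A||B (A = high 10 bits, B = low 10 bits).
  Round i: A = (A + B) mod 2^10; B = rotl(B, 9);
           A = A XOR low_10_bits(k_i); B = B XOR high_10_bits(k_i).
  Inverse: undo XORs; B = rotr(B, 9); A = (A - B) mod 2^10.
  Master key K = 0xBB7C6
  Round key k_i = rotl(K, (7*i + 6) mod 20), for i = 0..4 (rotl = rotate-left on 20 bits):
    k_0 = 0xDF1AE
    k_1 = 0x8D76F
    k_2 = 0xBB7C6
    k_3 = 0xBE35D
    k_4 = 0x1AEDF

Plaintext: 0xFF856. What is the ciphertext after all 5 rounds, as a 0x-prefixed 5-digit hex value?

s_0 = plaintext = 0xFF856
s_1 = Round(s_0, k_0) = 0x7EB57
s_2 = Round(s_1, k_1) = 0x8F99E
s_3 = Round(s_2, k_2) = 0x06A22
s_4 = Round(s_3, k_3) = 0x587E9
s_5 = Round(s_4, k_4) = 0xE579F

0xE579F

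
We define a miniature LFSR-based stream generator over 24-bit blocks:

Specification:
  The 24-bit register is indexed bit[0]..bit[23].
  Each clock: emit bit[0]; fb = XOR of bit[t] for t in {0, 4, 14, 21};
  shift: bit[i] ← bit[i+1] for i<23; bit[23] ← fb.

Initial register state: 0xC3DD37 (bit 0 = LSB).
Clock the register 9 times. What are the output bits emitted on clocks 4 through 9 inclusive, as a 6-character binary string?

011001

reg_0 = 0xC3DD37
clock 1: out=1, reg = 0xE1EE9B
clock 2: out=1, reg = 0x70F74D
clock 3: out=1, reg = 0xB87BA6
clock 4: out=0, reg = 0x5C3DD3
clock 5: out=1, reg = 0x2E1EE9
clock 6: out=1, reg = 0x170F74
clock 7: out=0, reg = 0x8B87BA
clock 8: out=0, reg = 0xC5C3DD
clock 9: out=1, reg = 0xE2E1EE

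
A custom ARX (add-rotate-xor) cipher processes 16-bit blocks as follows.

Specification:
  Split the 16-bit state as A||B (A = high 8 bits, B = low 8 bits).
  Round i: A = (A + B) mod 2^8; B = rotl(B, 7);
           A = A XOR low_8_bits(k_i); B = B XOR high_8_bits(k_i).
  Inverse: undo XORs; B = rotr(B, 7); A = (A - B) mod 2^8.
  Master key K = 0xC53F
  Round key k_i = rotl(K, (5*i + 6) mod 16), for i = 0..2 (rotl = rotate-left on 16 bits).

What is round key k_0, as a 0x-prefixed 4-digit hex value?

K = 0xC53F
k_0 = rotl(K, (5*0+6) mod 16) = rotl(K, 6) = 0x4FF1

0x4FF1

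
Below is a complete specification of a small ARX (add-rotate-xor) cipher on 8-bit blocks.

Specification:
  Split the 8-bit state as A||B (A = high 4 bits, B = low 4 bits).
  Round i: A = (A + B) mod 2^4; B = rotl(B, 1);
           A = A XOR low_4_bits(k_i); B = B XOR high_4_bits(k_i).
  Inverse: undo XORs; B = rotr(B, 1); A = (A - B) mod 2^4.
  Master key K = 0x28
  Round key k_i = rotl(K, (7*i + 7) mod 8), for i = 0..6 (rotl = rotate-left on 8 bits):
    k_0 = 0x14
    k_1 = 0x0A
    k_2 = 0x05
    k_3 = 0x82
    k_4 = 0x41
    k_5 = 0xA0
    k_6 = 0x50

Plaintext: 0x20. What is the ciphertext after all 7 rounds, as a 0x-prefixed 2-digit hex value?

s_0 = plaintext = 0x20
s_1 = Round(s_0, k_0) = 0x61
s_2 = Round(s_1, k_1) = 0xD2
s_3 = Round(s_2, k_2) = 0xA4
s_4 = Round(s_3, k_3) = 0xC0
s_5 = Round(s_4, k_4) = 0xD4
s_6 = Round(s_5, k_5) = 0x12
s_7 = Round(s_6, k_6) = 0x31

0x31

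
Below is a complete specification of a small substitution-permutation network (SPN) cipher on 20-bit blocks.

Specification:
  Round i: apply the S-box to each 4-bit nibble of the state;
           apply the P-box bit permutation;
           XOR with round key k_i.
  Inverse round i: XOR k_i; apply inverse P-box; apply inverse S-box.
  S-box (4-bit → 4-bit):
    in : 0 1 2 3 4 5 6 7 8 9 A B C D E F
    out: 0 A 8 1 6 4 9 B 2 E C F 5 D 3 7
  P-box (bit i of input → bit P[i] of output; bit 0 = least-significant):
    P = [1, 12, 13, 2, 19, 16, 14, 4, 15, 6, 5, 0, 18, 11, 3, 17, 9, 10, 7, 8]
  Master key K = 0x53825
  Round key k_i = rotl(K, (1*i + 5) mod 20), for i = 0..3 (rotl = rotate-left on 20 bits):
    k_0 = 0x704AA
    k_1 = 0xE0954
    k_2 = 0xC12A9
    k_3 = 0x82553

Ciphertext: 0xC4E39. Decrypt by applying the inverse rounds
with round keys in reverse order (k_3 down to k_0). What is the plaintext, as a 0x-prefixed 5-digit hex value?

0x82AF7

s_0 = ciphertext = 0xC4E39
s_1 = InvRound(s_0, k_3) = 0x6F45C
s_2 = InvRound(s_1, k_2) = 0xF2BDA
s_3 = InvRound(s_2, k_1) = 0xC508D
s_4 = InvRound(s_3, k_0) = 0x82AF7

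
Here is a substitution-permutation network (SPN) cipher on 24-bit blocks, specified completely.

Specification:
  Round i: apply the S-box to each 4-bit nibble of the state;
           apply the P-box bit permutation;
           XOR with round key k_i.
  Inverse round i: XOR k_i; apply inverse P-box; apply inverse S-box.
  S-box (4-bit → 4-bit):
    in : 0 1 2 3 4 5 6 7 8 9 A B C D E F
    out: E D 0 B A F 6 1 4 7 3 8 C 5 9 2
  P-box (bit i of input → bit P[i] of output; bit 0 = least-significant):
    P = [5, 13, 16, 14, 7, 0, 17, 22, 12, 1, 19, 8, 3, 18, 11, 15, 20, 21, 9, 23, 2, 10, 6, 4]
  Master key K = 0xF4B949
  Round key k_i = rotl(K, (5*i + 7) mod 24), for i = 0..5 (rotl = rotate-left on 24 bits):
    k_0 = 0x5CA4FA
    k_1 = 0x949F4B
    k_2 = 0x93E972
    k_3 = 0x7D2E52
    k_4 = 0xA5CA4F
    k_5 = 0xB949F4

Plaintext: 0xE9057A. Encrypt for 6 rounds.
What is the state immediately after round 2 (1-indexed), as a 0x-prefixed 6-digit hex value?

s_0 = plaintext = 0xE9057A
s_1 = Round(s_0, k_0) = 0x601F4C
s_2 = Round(s_1, k_1) = 0x755100
s_3 = Round(s_2, k_2) = 0x6C127F
s_4 = Round(s_3, k_3) = 0xFD809A
s_5 = Round(s_4, k_4) = 0xBFE5EC
s_6 = Round(s_5, k_5) = 0xD0986E

0x755100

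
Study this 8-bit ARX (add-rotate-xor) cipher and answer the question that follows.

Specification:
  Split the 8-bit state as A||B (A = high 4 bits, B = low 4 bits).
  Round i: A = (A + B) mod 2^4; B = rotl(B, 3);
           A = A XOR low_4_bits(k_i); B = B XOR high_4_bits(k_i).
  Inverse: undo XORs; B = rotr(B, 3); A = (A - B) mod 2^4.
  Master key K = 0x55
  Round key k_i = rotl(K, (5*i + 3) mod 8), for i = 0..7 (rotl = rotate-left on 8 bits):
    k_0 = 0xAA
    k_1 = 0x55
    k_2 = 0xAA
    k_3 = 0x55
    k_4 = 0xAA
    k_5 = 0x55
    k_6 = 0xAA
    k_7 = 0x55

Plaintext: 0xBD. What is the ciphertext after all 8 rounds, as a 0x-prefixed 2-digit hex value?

s_0 = plaintext = 0xBD
s_1 = Round(s_0, k_0) = 0x24
s_2 = Round(s_1, k_1) = 0x37
s_3 = Round(s_2, k_2) = 0x01
s_4 = Round(s_3, k_3) = 0x4D
s_5 = Round(s_4, k_4) = 0xB4
s_6 = Round(s_5, k_5) = 0xA7
s_7 = Round(s_6, k_6) = 0xB1
s_8 = Round(s_7, k_7) = 0x9D

0x9D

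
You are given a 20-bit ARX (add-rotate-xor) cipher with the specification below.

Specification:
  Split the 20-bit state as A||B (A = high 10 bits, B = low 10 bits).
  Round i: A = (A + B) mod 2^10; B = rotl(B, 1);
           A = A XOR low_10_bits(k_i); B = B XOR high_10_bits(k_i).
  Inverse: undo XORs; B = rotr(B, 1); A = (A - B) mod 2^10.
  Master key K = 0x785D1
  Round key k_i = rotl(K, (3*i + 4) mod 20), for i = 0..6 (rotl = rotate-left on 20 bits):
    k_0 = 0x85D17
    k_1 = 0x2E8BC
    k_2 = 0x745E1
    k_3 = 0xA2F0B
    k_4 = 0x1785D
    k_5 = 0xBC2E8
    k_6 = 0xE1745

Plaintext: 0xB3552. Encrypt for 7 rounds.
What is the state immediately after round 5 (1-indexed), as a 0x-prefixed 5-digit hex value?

s_0 = plaintext = 0xB3552
s_1 = Round(s_0, k_0) = 0x420B3
s_2 = Round(s_1, k_1) = 0x41DDC
s_3 = Round(s_2, k_2) = 0xC0A69
s_4 = Round(s_3, k_3) = 0x98258
s_5 = Round(s_4, k_4) = 0x394EF
s_6 = Round(s_5, k_5) = 0xCF32E
s_7 = Round(s_6, k_6) = 0x4BDD8

0x394EF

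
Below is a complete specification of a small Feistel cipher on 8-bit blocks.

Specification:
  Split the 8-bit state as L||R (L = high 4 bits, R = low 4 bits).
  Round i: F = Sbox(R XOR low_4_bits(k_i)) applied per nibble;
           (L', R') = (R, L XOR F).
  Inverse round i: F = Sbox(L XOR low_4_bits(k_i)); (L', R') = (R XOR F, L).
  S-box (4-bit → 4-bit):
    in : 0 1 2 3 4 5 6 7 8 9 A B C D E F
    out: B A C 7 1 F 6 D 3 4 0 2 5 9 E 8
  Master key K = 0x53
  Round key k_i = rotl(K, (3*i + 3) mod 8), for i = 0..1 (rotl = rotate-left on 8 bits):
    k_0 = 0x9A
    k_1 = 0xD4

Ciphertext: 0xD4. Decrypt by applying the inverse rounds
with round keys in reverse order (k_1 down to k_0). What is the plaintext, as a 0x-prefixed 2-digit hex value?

0xD0

s_0 = ciphertext = 0xD4
s_1 = InvRound(s_0, k_1) = 0x0D
s_2 = InvRound(s_1, k_0) = 0xD0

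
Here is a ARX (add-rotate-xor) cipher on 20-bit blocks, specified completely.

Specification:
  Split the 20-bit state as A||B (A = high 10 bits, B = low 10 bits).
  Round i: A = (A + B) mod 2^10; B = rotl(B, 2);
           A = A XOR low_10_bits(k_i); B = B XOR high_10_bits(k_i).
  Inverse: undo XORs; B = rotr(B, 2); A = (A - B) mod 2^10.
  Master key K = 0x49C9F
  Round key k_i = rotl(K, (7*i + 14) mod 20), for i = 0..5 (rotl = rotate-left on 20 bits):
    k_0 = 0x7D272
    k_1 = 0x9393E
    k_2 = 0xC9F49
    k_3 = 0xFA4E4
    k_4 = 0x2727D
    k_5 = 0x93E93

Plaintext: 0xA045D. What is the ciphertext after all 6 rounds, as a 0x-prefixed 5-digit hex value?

s_0 = plaintext = 0xA045D
s_1 = Round(s_0, k_0) = 0x2B080
s_2 = Round(s_1, k_1) = 0x0484E
s_3 = Round(s_2, k_2) = 0xCA61F
s_4 = Round(s_3, k_3) = 0x6B397
s_5 = Round(s_4, k_4) = 0xCFAC3
s_6 = Round(s_5, k_5) = 0x24941

0x24941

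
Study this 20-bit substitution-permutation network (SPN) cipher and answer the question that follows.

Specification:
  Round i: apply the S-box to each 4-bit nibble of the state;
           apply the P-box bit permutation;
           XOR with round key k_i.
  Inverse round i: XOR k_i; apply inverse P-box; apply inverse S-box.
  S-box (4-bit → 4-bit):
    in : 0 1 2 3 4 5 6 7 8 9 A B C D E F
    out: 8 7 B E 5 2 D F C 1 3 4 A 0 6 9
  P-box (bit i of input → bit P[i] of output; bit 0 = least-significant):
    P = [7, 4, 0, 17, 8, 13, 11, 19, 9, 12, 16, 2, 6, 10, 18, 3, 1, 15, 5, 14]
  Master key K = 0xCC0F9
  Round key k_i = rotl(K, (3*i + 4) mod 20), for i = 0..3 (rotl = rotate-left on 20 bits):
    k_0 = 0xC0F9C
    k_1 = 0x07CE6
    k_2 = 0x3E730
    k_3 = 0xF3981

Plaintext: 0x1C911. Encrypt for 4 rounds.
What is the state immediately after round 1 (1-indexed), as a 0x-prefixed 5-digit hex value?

s_0 = plaintext = 0x1C911
s_1 = Round(s_0, k_0) = 0xCA027
s_2 = Round(s_1, k_1) = 0xA9933
s_3 = Round(s_2, k_2) = 0x94D63
s_4 = Round(s_3, k_3) = 0x130D2

0xCA027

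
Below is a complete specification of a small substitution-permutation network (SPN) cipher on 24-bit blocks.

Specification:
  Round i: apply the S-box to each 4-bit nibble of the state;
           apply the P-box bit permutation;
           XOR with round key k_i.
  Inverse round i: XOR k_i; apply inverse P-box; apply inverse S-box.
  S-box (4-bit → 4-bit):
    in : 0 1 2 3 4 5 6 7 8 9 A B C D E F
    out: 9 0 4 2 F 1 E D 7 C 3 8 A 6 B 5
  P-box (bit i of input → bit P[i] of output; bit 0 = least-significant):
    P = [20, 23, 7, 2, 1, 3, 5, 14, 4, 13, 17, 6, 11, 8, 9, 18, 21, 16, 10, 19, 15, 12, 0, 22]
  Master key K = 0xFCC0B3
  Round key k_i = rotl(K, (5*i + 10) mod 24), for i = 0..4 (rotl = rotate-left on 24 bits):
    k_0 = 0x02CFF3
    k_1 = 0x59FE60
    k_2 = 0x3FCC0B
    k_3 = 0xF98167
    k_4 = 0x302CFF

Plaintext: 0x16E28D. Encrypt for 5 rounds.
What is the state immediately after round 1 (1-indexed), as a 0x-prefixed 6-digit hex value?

s_0 = plaintext = 0x16E28D
s_1 = Round(s_0, k_0) = 0x8DC259
s_2 = Round(s_1, k_1) = 0x5E6BE7
s_3 = Round(s_2, k_2) = 0x020FC5
s_4 = Round(s_3, k_3) = 0xAF4D7F
s_5 = Round(s_4, k_4) = 0x06D35D

0x8DC259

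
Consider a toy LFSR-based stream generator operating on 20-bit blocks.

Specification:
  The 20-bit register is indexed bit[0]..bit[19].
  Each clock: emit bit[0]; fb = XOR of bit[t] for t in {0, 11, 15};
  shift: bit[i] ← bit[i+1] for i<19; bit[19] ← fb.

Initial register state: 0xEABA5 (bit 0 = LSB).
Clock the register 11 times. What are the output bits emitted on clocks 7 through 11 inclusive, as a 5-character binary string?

01110

reg_0 = 0xEABA5
clock 1: out=1, reg = 0xF55D2
clock 2: out=0, reg = 0x7AAE9
clock 3: out=1, reg = 0xBD574
clock 4: out=0, reg = 0xDEABA
clock 5: out=0, reg = 0x6F55D
clock 6: out=1, reg = 0x37AAE
clock 7: out=0, reg = 0x9BD57
clock 8: out=1, reg = 0xCDEAB
clock 9: out=1, reg = 0xE6F55
clock 10: out=1, reg = 0x737AA
clock 11: out=0, reg = 0x39BD5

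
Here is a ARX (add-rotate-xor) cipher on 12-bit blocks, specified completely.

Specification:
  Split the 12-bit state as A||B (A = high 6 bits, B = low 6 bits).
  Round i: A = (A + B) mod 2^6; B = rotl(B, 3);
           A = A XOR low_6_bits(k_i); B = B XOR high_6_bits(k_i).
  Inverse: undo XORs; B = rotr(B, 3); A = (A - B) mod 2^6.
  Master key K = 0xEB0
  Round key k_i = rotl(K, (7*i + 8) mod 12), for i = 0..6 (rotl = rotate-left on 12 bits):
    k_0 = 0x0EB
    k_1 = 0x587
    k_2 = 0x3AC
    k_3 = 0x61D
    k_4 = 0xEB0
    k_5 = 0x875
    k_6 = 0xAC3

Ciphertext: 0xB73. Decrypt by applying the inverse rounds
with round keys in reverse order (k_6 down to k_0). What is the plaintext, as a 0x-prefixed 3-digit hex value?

s_0 = ciphertext = 0xB73
s_1 = InvRound(s_0, k_6) = 0xAC3
s_2 = InvRound(s_1, k_5) = 0x294
s_3 = InvRound(s_2, k_4) = 0x175
s_4 = InvRound(s_3, k_3) = 0xAED
s_5 = InvRound(s_4, k_2) = 0xADC
s_6 = InvRound(s_5, k_1) = 0x6D1
s_7 = InvRound(s_6, k_0) = 0x792

0x792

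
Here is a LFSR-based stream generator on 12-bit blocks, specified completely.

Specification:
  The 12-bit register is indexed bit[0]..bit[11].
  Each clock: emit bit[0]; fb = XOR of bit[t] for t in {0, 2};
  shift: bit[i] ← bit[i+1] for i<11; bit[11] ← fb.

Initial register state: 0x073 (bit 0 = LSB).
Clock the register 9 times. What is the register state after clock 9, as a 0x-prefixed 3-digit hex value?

reg_0 = 0x073
clock 1: out=1, reg = 0x839
clock 2: out=1, reg = 0xC1C
clock 3: out=0, reg = 0xE0E
clock 4: out=0, reg = 0xF07
clock 5: out=1, reg = 0x783
clock 6: out=1, reg = 0xBC1
clock 7: out=1, reg = 0xDE0
clock 8: out=0, reg = 0x6F0
clock 9: out=0, reg = 0x378

0x378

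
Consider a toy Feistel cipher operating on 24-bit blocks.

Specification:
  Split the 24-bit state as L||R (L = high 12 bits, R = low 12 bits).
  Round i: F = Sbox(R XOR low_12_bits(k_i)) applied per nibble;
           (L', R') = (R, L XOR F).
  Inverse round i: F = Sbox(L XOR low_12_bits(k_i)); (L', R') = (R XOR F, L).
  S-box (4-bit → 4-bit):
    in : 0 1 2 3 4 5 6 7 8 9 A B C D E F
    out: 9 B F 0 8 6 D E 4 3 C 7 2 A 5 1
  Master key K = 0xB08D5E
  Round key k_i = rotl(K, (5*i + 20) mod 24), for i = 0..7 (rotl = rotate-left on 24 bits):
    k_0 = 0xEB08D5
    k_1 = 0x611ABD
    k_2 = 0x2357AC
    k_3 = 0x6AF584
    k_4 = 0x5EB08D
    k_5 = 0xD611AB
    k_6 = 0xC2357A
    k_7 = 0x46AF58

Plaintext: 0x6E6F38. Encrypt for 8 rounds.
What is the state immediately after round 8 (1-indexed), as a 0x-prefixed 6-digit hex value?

s_0 = plaintext = 0x6E6F38
s_1 = Round(s_0, k_0) = 0xF388BC
s_2 = Round(s_1, k_1) = 0x8BC0A3
s_3 = Round(s_2, k_2) = 0x0A362D
s_4 = Round(s_3, k_3) = 0x62D060
s_5 = Round(s_4, k_4) = 0x060F77
s_6 = Round(s_5, k_5) = 0xF775C2
s_7 = Round(s_6, k_6) = 0x5C2603
s_8 = Round(s_7, k_7) = 0x6036A5

0x6036A5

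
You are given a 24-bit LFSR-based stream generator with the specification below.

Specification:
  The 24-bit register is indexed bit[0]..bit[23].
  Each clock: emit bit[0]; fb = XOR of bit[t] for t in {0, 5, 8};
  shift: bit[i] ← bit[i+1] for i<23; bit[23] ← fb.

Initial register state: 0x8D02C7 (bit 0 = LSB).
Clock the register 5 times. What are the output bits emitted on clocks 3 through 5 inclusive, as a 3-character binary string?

reg_0 = 0x8D02C7
clock 1: out=1, reg = 0xC68163
clock 2: out=1, reg = 0xE340B1
clock 3: out=1, reg = 0x71A058
clock 4: out=0, reg = 0x38D02C
clock 5: out=0, reg = 0x9C6816

100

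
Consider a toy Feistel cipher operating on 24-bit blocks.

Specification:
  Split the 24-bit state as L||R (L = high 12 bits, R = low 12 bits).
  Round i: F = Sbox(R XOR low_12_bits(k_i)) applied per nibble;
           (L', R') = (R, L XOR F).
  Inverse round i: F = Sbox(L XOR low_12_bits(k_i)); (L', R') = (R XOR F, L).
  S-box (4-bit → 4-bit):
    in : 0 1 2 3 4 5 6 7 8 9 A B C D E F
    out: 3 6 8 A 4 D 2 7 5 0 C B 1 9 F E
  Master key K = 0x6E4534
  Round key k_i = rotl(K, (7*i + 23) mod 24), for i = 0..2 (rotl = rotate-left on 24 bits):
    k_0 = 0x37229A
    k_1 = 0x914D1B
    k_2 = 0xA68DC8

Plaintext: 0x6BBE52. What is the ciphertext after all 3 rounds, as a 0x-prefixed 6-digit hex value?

0x2EF929

s_0 = plaintext = 0x6BBE52
s_1 = Round(s_0, k_0) = 0xE527AE
s_2 = Round(s_1, k_1) = 0x7AE2EF
s_3 = Round(s_2, k_2) = 0x2EF929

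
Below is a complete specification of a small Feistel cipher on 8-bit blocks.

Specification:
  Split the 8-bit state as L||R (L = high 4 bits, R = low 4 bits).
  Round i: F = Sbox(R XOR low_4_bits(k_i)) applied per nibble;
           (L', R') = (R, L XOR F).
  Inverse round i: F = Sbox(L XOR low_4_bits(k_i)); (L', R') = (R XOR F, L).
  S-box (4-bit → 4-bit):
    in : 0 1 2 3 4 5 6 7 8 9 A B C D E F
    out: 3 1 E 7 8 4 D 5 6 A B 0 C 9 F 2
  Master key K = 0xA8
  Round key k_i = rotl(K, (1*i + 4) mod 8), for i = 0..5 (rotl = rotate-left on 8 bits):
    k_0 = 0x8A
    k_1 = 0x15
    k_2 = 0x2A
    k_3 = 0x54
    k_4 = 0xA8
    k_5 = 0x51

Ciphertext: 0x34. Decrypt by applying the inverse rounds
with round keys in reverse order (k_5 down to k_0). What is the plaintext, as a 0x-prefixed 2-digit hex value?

s_0 = ciphertext = 0x34
s_1 = InvRound(s_0, k_5) = 0xA3
s_2 = InvRound(s_1, k_4) = 0xDA
s_3 = InvRound(s_2, k_3) = 0x0D
s_4 = InvRound(s_3, k_2) = 0x60
s_5 = InvRound(s_4, k_1) = 0x76
s_6 = InvRound(s_5, k_0) = 0xF7

0xF7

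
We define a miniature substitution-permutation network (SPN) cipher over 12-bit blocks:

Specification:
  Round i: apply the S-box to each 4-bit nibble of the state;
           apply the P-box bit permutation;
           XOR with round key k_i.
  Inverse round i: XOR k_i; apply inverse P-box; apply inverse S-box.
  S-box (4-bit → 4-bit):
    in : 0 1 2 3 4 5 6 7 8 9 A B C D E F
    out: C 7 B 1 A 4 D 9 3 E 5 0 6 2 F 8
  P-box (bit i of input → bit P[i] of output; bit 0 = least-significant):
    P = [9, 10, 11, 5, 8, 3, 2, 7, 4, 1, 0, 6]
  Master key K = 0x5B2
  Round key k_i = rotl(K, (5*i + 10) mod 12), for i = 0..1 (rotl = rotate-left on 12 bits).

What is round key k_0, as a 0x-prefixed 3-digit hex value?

0x96C

K = 0x5B2
k_0 = rotl(K, (5*0+10) mod 12) = rotl(K, 10) = 0x96C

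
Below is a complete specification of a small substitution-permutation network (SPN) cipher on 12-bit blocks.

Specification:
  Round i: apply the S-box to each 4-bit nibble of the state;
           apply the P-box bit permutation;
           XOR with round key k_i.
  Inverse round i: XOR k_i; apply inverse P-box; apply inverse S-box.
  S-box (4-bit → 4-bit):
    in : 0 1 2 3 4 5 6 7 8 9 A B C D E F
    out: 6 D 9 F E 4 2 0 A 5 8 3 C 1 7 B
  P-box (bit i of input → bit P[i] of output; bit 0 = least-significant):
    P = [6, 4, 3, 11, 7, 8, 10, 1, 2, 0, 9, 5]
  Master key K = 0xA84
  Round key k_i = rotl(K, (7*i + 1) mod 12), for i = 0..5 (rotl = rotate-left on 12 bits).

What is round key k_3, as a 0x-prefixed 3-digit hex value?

K = 0xA84
k_0 = rotl(K, (7*0+1) mod 12) = rotl(K, 1) = 0x509
k_1 = rotl(K, (7*1+1) mod 12) = rotl(K, 8) = 0x4A8
k_2 = rotl(K, (7*2+1) mod 12) = rotl(K, 3) = 0x425
k_3 = rotl(K, (7*3+1) mod 12) = rotl(K, 10) = 0x2A1

0x2A1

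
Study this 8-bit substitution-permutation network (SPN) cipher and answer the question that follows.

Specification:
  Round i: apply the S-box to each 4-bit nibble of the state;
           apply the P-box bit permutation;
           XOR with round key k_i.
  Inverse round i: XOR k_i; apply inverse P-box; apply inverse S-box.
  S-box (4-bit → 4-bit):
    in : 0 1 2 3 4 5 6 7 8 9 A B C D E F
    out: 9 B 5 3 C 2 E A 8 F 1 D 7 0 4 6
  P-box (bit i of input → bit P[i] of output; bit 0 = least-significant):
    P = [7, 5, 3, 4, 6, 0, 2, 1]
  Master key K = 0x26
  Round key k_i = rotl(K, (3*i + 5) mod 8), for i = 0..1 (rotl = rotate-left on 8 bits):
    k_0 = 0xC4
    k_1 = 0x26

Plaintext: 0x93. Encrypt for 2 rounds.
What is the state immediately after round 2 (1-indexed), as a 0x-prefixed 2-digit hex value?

s_0 = plaintext = 0x93
s_1 = Round(s_0, k_0) = 0x23
s_2 = Round(s_1, k_1) = 0xC2

0xC2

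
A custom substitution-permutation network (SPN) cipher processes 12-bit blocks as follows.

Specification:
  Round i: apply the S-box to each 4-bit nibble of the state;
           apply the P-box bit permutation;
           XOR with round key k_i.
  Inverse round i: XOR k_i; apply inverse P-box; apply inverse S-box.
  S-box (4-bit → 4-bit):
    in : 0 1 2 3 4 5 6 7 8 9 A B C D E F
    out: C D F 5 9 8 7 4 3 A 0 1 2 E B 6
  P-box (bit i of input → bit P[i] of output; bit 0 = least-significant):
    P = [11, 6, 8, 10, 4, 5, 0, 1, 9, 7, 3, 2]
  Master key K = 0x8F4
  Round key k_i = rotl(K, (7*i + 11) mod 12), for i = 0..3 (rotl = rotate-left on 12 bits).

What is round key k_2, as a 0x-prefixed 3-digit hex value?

0x1E9

K = 0x8F4
k_0 = rotl(K, (7*0+11) mod 12) = rotl(K, 11) = 0x47A
k_1 = rotl(K, (7*1+11) mod 12) = rotl(K, 6) = 0xD23
k_2 = rotl(K, (7*2+11) mod 12) = rotl(K, 1) = 0x1E9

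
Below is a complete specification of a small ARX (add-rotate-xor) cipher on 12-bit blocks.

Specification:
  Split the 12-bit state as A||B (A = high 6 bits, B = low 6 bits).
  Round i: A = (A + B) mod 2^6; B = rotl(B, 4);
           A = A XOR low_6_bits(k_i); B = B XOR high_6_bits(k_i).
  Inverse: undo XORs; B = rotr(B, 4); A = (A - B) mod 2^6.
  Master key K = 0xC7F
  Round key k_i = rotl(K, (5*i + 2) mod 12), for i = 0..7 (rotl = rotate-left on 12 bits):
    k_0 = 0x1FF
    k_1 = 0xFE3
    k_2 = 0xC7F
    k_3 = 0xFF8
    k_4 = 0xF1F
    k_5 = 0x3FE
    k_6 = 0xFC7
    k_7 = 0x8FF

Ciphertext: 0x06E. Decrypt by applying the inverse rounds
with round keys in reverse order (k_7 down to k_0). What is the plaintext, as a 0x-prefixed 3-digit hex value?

s_0 = ciphertext = 0x06E
s_1 = InvRound(s_0, k_7) = 0x2B4
s_2 = InvRound(s_1, k_6) = 0x86C
s_3 = InvRound(s_2, k_5) = 0x44E
s_4 = InvRound(s_3, k_4) = 0x0CB
s_5 = InvRound(s_4, k_3) = 0xA13
s_6 = InvRound(s_5, k_2) = 0x34A
s_7 = InvRound(s_6, k_1) = 0x5D7
s_8 = InvRound(s_7, k_0) = 0x9C1

0x9C1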